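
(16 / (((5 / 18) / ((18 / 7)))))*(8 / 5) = 41472 / 175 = 236.98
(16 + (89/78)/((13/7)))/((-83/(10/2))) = -84235/84162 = -1.00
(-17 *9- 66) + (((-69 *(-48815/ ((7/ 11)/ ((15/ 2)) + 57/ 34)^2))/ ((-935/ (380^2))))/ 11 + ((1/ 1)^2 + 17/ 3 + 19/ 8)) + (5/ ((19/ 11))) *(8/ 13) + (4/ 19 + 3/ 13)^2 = -2179225026422859470807/ 142957500682776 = -15243866.30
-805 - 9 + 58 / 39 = -31688 / 39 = -812.51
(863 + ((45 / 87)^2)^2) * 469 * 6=1717761636192 / 707281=2428683.42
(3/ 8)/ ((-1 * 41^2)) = -0.00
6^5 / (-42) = -1296 / 7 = -185.14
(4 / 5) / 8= 1 / 10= 0.10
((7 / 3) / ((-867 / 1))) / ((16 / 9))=-7 / 4624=-0.00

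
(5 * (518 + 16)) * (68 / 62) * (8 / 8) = 90780 / 31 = 2928.39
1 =1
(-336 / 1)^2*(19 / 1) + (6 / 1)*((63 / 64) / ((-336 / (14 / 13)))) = 7138639809 / 3328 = 2145023.98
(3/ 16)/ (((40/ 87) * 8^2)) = 261/ 40960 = 0.01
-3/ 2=-1.50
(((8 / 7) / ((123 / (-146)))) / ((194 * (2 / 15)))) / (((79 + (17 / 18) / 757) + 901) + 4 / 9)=-19893960 / 371916595967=-0.00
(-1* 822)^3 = -555412248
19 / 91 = 0.21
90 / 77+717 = 55299 / 77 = 718.17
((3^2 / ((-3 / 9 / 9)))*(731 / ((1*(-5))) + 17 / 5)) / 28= 12393 / 10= 1239.30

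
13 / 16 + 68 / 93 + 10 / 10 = 3785 / 1488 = 2.54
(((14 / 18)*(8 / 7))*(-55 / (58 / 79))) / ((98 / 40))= -347600 / 12789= -27.18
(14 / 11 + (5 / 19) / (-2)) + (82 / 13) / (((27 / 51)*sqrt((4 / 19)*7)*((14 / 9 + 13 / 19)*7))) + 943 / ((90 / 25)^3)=13243*sqrt(133) / 243971 + 26026807 / 1218888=21.98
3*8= 24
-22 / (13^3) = -22 / 2197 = -0.01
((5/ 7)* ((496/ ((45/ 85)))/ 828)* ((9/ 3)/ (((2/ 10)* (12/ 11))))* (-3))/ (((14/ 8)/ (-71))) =41158700/ 30429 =1352.61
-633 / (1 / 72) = -45576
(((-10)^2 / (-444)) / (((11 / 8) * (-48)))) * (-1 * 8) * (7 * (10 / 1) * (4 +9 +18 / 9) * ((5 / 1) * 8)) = -1400000 / 1221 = -1146.60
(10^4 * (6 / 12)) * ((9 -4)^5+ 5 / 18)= 140637500 / 9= 15626388.89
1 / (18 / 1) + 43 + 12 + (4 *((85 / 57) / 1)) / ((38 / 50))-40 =148831 / 6498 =22.90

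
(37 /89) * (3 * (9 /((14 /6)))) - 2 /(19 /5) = 4.28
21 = 21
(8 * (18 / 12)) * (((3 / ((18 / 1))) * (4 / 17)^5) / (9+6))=2048 / 21297855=0.00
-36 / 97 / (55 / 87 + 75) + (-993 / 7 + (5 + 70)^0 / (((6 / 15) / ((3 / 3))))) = -44474611 / 319130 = -139.36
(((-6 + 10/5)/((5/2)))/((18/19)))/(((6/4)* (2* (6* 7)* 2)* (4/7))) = -19/1620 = -0.01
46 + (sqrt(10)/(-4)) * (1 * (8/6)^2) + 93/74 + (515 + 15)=575.85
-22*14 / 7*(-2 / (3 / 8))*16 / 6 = 5632 / 9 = 625.78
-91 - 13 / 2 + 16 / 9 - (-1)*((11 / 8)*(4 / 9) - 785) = -7921 / 9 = -880.11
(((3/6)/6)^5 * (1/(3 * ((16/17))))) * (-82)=-697/5971968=-0.00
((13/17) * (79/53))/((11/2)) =2054/9911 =0.21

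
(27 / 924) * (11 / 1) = 0.32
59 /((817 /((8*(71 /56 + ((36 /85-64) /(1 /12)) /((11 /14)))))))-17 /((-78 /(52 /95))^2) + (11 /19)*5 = -2548086325556 /4571911575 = -557.33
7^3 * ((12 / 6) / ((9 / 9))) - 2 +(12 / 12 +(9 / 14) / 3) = 685.21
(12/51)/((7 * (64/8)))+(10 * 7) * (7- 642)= -10579099/238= -44450.00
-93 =-93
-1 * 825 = -825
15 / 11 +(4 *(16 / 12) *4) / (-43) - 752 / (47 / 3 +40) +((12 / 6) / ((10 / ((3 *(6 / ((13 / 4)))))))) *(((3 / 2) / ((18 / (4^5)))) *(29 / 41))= 34239395393 / 631533045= 54.22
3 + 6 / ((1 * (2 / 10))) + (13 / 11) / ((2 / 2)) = 376 / 11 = 34.18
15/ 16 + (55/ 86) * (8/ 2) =2405/ 688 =3.50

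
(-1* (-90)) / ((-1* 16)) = -45 / 8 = -5.62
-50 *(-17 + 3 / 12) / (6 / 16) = 6700 / 3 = 2233.33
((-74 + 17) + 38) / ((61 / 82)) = -1558 / 61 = -25.54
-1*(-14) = 14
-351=-351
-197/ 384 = -0.51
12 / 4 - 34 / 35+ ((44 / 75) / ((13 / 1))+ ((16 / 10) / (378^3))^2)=30718502257663786 / 14813380760867325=2.07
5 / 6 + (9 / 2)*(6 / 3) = 59 / 6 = 9.83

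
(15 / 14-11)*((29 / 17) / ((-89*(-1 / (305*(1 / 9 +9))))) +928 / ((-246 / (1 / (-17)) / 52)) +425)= -38010285449 / 7816158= -4863.04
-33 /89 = -0.37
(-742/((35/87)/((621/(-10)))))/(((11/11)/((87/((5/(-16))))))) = -3985895952/125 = -31887167.62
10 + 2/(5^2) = 252/25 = 10.08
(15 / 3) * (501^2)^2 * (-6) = -1890045060030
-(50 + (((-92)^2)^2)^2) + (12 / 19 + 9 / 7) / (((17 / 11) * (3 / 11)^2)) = -2047743303818884079 / 399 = -5132188731375649.32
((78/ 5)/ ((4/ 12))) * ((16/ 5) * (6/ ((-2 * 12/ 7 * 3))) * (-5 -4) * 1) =19656/ 25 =786.24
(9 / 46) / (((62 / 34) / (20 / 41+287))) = 1803411 / 58466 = 30.85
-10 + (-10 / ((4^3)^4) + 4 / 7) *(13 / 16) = -8959033799 / 939524096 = -9.54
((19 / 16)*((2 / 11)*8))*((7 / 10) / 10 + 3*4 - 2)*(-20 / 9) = -19133 / 495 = -38.65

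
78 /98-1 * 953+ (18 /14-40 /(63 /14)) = -423275 /441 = -959.81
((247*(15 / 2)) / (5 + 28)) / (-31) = -1.81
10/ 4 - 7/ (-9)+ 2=95/ 18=5.28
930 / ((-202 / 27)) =-12555 / 101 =-124.31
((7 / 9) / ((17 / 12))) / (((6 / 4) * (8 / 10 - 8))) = -70 / 1377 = -0.05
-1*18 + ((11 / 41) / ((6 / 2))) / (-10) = -22151 / 1230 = -18.01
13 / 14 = 0.93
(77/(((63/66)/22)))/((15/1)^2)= 5324/675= 7.89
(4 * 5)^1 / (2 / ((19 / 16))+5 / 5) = 380 / 51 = 7.45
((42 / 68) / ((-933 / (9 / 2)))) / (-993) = 21 / 6999988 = 0.00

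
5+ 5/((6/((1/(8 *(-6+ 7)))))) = 245/48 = 5.10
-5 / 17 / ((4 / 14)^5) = -154.48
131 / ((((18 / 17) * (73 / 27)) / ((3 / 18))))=2227 / 292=7.63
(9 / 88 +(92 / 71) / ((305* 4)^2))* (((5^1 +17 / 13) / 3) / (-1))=-2437182721 / 11333793900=-0.22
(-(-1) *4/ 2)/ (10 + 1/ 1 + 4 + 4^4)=2/ 271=0.01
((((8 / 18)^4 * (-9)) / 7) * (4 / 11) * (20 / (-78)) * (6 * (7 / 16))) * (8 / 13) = 0.01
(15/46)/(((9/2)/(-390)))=-650/23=-28.26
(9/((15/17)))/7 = 51/35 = 1.46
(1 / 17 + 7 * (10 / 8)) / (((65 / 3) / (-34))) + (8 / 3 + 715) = 274499 / 390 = 703.84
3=3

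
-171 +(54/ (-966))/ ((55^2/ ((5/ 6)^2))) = -13325005/ 77924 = -171.00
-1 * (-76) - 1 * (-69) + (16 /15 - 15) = 1966 /15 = 131.07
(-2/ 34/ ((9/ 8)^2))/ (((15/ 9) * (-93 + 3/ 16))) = 1024/ 3408075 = 0.00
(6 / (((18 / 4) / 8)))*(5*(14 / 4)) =560 / 3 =186.67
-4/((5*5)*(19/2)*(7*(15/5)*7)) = -8/69825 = -0.00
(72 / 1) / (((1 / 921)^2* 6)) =10178892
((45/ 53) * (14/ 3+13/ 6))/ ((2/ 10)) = 3075/ 106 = 29.01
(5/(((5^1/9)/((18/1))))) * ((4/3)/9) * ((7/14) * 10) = 120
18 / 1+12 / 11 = 210 / 11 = 19.09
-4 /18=-2 /9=-0.22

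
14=14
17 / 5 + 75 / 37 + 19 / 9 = 12551 / 1665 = 7.54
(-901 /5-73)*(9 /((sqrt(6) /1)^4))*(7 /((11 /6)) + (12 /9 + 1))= -42833 /110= -389.39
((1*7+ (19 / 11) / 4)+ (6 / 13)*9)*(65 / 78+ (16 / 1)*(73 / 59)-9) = 9094453 / 67496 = 134.74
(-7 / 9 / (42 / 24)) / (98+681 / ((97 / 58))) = -97 / 110259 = -0.00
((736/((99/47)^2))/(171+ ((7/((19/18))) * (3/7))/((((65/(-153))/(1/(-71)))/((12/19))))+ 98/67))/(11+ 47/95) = 331548831648200/3963586787608833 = 0.08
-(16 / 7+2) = -30 / 7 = -4.29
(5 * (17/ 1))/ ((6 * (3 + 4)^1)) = 85/ 42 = 2.02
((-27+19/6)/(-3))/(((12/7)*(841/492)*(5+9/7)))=26117/60552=0.43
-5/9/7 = -5/63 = -0.08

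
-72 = -72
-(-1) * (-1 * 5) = -5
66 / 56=33 / 28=1.18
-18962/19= -998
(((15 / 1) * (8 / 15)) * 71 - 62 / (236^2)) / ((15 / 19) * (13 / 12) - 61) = -300535027 / 31823302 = -9.44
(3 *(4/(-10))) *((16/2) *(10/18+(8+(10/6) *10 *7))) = -18032/15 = -1202.13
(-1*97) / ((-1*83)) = 97 / 83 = 1.17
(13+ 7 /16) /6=215 /96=2.24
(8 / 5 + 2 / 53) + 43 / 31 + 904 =7451209 / 8215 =907.02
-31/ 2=-15.50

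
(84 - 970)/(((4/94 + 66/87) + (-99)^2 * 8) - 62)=-603809/53393345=-0.01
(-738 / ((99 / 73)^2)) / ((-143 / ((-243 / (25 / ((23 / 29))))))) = -271363338 / 12544675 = -21.63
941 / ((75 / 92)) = 86572 / 75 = 1154.29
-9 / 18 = -1 / 2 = -0.50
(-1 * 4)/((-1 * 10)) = 2/5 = 0.40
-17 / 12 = -1.42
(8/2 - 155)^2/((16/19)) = 433219/16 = 27076.19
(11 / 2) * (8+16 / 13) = 50.77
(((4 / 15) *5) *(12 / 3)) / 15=16 / 45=0.36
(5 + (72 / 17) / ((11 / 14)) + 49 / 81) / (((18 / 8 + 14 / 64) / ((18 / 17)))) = 10658944 / 2260269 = 4.72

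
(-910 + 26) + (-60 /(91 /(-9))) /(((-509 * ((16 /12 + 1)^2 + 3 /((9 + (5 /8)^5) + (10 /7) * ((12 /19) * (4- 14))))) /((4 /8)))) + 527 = -357.00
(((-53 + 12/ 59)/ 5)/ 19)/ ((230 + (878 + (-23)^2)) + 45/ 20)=-2492/ 7350397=-0.00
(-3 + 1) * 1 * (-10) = 20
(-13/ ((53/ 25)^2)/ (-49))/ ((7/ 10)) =81250/ 963487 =0.08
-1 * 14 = -14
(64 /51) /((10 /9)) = 96 /85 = 1.13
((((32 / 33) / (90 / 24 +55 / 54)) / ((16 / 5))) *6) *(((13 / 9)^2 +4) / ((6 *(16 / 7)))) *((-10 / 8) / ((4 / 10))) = -86275 / 163152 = -0.53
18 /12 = 3 /2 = 1.50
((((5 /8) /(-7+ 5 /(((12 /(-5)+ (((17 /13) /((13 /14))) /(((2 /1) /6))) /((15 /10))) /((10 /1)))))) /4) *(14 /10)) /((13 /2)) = 77 /258609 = 0.00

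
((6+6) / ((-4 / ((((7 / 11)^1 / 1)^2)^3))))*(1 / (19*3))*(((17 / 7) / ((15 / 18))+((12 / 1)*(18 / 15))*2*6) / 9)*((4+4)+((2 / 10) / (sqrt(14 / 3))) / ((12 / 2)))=-55126960 / 100978977 - 98441*sqrt(42) / 605873862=-0.55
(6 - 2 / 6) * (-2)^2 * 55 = 3740 / 3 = 1246.67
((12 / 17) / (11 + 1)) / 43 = 1 / 731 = 0.00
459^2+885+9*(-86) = 210792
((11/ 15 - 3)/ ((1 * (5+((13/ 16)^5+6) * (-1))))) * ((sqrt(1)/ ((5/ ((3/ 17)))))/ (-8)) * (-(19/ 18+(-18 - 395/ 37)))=-482213888/ 2364081885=-0.20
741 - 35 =706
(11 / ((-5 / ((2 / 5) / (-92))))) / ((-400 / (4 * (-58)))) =319 / 57500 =0.01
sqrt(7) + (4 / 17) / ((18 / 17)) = 2 / 9 + sqrt(7) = 2.87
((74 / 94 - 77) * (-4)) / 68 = 3582 / 799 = 4.48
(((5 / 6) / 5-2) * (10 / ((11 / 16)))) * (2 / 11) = -160 / 33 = -4.85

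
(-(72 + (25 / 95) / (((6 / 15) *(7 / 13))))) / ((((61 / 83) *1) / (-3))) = 4849773 / 16226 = 298.89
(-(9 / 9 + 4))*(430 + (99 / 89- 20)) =-182945 / 89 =-2055.56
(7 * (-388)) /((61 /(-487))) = 1322692 /61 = 21683.48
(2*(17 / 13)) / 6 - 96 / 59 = -2741 / 2301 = -1.19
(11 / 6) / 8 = 11 / 48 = 0.23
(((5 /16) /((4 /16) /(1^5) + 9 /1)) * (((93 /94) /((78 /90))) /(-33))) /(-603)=775 /399872616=0.00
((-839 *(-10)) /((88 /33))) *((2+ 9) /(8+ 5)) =138435 /52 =2662.21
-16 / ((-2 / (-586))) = -4688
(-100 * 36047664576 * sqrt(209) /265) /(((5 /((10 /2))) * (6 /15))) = -1802383228800 * sqrt(209) /53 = -491636831504.22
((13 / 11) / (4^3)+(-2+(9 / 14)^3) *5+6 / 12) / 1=-1968765 / 241472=-8.15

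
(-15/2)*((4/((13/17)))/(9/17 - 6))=2890/403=7.17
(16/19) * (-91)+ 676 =11388/19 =599.37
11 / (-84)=-11 / 84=-0.13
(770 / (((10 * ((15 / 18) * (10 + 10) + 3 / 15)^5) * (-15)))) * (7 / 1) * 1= -2480625 / 94234497863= -0.00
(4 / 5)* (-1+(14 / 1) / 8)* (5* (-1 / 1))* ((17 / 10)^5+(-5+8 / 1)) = -5159571 / 100000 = -51.60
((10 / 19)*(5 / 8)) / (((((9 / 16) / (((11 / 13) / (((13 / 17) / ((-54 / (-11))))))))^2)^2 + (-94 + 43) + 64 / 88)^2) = 0.00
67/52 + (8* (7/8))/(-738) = 24541/19188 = 1.28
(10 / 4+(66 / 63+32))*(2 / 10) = 1493 / 210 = 7.11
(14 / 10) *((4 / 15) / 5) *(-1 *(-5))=0.37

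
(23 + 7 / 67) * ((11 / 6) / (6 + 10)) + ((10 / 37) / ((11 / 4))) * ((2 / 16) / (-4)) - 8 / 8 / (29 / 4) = 15856419 / 6326408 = 2.51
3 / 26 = 0.12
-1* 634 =-634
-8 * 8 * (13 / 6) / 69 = -416 / 207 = -2.01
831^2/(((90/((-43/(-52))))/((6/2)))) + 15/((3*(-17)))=168264097/8840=19034.40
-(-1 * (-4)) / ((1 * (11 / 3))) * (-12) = 144 / 11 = 13.09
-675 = -675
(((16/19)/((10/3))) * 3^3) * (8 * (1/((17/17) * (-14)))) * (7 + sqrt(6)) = -2592/95-2592 * sqrt(6)/665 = -36.83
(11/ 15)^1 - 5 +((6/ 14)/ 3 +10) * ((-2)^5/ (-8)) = 3812/ 105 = 36.30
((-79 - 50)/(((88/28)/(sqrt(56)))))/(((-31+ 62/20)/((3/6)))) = 1505 * sqrt(14)/1023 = 5.50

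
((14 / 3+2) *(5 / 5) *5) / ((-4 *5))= -5 / 3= -1.67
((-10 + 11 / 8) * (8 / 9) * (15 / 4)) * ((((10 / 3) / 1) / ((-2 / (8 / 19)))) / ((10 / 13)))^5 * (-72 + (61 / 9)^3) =1907359586978560 / 438633509553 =4348.41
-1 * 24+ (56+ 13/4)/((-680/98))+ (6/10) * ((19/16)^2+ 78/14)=-863655/30464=-28.35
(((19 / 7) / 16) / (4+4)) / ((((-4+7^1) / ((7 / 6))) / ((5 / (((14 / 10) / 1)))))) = 475 / 16128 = 0.03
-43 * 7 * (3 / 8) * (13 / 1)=-11739 / 8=-1467.38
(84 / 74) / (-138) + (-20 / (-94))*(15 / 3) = 42221 / 39997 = 1.06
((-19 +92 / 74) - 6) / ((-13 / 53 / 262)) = 12205794 / 481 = 25375.87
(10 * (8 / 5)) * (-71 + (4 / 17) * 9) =-18736 / 17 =-1102.12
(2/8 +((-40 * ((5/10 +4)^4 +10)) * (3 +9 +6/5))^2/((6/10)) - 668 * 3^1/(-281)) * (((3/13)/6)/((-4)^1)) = -92153265958757/116896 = -788335494.45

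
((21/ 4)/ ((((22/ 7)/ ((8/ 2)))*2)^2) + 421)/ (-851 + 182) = -204793/ 323796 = -0.63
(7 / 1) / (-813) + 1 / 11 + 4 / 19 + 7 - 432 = -72164969 / 169917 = -424.71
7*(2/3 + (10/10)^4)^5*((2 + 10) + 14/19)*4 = 21175000/4617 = 4586.31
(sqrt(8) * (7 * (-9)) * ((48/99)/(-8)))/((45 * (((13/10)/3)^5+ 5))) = 45360000 * sqrt(2)/1340584223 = 0.05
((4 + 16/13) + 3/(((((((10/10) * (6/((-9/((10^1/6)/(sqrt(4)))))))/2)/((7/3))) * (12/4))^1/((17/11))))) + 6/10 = -5113/715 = -7.15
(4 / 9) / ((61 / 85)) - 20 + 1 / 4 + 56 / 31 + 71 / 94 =-53013457 / 3199572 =-16.57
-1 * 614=-614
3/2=1.50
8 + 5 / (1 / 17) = 93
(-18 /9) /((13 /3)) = -6 /13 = -0.46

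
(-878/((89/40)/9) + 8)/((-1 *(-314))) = -157684/13973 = -11.28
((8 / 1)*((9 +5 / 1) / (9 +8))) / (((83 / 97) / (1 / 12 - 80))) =-2604644 / 4233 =-615.32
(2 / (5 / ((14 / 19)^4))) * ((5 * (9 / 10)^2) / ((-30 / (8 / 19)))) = -2074464 / 309512375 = -0.01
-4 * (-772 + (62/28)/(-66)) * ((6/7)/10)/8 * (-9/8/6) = -6.20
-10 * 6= -60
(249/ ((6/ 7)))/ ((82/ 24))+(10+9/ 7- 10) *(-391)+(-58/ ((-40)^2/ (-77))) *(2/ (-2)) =-96542471/ 229600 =-420.48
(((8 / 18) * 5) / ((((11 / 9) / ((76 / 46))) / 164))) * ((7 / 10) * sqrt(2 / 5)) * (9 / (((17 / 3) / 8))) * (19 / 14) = 25576128 * sqrt(10) / 21505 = 3760.93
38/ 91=0.42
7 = 7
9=9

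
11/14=0.79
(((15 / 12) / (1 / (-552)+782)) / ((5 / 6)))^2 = 685584 / 186332945569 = 0.00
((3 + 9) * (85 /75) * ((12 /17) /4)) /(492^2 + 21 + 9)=2 /201745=0.00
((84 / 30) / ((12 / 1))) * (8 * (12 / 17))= 1.32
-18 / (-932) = 9 / 466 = 0.02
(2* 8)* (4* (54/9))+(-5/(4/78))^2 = 39561/4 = 9890.25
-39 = -39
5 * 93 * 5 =2325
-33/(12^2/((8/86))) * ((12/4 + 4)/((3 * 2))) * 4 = -0.10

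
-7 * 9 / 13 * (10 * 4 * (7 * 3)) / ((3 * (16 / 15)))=-33075 / 26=-1272.12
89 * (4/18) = 178/9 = 19.78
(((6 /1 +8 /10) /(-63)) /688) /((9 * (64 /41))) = -697 /62415360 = -0.00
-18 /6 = -3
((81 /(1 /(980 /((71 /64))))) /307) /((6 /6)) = 5080320 /21797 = 233.07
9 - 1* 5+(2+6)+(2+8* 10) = 94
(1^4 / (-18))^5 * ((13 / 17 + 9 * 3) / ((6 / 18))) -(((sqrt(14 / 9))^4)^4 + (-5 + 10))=-114989669981 / 2927177028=-39.28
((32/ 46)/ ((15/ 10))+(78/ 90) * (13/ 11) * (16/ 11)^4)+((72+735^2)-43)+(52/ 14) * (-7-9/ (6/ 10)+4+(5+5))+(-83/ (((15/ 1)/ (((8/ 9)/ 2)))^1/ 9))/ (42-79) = 518286228503262/ 959380807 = 540229.93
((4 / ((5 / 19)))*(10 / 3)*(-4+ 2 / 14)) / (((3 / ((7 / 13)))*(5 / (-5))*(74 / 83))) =18924 / 481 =39.34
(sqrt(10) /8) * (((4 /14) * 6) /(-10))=-3 * sqrt(10) /140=-0.07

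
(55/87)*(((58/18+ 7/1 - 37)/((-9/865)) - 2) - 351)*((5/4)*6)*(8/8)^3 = 24732400/2349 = 10528.91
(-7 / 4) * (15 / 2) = -105 / 8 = -13.12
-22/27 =-0.81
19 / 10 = 1.90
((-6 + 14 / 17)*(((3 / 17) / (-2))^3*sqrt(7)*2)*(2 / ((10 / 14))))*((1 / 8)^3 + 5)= 5324319*sqrt(7) / 53453440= 0.26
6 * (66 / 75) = 5.28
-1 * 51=-51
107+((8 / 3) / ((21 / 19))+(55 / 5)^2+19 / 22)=320549 / 1386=231.28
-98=-98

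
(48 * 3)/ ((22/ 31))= 2232/ 11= 202.91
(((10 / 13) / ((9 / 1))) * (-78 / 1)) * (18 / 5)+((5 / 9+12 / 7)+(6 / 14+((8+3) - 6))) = -1027 / 63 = -16.30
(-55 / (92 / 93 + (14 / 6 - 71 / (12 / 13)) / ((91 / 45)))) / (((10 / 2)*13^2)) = 28644 / 15795481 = 0.00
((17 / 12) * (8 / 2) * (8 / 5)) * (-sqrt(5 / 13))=-136 * sqrt(65) / 195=-5.62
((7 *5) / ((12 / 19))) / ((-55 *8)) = -0.13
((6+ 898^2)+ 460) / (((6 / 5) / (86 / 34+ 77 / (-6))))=-2120050925 / 306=-6928271.00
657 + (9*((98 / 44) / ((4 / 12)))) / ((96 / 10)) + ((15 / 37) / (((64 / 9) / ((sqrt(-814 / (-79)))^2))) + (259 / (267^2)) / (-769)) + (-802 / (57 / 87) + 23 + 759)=3211431902381563 / 14482456162416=221.75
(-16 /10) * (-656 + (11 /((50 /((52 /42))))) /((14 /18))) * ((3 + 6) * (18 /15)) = 346969872 /30625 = 11329.63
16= 16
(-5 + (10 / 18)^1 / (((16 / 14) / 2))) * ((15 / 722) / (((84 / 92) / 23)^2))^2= -283877321643625 / 405519334416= -700.03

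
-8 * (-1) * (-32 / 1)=-256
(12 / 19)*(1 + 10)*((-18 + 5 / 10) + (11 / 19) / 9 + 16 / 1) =-10802 / 1083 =-9.97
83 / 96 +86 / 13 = 9335 / 1248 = 7.48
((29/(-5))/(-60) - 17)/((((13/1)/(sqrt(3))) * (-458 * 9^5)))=0.00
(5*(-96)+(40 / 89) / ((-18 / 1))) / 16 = -30.00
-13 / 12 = -1.08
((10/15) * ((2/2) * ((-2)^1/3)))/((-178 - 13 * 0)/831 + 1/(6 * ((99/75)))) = 24376/4823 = 5.05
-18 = -18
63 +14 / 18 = 574 / 9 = 63.78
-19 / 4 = -4.75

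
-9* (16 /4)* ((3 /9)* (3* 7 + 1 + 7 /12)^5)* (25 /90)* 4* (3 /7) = -33566199.81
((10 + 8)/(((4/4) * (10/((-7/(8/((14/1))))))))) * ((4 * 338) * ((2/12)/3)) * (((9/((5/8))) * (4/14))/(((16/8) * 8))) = -10647/25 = -425.88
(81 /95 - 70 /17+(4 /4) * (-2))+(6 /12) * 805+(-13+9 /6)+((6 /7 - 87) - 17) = 3194704 /11305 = 282.59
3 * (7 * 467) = 9807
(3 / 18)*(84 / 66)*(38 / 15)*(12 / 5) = 1.29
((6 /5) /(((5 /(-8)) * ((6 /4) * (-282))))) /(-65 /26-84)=-32 /609825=-0.00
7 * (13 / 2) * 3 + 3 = 279 / 2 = 139.50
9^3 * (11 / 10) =8019 / 10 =801.90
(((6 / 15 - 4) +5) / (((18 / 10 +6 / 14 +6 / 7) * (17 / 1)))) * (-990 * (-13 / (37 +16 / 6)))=5005 / 578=8.66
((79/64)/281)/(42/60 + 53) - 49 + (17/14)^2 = -11244825085/236606496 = -47.53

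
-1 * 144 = -144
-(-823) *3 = 2469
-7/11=-0.64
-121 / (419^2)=-0.00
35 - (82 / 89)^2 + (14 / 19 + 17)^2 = 997234520 / 2859481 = 348.75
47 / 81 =0.58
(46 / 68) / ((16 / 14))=161 / 272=0.59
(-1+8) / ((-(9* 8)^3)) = -0.00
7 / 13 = 0.54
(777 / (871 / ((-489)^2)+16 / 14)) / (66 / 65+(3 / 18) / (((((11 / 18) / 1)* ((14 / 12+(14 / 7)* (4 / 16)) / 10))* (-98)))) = 3037719295611 / 4476411019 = 678.61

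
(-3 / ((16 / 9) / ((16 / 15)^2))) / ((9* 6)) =-8 / 225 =-0.04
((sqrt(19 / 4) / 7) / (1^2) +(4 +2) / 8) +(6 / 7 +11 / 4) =sqrt(19) / 14 +61 / 14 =4.67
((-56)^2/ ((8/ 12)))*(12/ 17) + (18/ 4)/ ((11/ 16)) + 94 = 639730/ 187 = 3421.02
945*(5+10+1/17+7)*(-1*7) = -2480625/17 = -145919.12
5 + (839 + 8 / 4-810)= 36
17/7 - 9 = -46/7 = -6.57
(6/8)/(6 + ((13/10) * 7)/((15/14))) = 225/4348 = 0.05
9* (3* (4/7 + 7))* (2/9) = 318/7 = 45.43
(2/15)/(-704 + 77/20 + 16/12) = -8/41929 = -0.00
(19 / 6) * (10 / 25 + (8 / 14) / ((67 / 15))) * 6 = 23522 / 2345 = 10.03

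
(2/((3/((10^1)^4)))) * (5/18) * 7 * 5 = 1750000/27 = 64814.81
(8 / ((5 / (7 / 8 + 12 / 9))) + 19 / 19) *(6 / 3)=136 / 15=9.07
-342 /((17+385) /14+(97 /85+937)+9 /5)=-20349 /57635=-0.35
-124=-124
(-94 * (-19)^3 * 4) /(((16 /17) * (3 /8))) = 21921364 /3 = 7307121.33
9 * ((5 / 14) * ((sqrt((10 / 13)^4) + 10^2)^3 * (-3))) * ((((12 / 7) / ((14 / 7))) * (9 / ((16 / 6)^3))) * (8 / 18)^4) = -36847500000000 / 236513641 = -155794.40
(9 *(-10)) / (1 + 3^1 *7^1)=-4.09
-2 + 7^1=5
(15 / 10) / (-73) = -3 / 146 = -0.02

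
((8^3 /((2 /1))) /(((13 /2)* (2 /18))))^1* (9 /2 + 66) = 324864 /13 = 24989.54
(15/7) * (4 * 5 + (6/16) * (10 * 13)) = 147.32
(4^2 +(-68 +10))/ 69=-14/ 23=-0.61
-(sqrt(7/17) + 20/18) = -10/9 - sqrt(119)/17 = -1.75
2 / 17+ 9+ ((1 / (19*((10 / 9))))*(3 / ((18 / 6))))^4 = 201997661537 / 22154570000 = 9.12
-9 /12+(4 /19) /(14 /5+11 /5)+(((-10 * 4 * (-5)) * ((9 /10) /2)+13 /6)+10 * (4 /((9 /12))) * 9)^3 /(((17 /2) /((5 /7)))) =9609150705389 /610470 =15740578.09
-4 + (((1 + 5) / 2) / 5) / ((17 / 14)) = -298 / 85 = -3.51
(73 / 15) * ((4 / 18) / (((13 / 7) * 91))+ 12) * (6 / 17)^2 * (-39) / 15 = -5330168 / 281775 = -18.92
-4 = -4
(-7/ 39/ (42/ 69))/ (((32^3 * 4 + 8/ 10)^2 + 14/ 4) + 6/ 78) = -575/ 33501153861663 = -0.00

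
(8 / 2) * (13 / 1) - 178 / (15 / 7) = -466 / 15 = -31.07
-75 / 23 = -3.26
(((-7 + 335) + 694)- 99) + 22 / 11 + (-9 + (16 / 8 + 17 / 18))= 16541 / 18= 918.94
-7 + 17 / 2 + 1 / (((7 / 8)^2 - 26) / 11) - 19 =-57933 / 3230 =-17.94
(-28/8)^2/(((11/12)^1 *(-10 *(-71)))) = 147/7810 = 0.02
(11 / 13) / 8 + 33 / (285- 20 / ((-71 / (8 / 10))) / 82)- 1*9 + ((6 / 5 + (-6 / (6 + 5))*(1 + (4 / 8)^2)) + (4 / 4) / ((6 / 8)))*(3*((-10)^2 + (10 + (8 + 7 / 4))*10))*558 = 875150685243143 / 949111592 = 922073.54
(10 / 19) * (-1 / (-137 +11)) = 5 / 1197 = 0.00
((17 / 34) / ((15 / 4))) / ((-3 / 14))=-28 / 45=-0.62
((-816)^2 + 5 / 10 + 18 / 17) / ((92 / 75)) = 542818.66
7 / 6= 1.17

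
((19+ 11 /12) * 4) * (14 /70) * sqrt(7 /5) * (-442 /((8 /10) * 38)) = -52819 * sqrt(35) /1140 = -274.11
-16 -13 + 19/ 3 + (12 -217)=-683/ 3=-227.67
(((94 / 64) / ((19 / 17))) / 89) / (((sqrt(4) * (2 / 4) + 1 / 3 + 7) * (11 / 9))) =21573 / 14880800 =0.00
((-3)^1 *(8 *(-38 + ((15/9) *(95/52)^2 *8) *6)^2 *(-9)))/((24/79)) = 1065022690599/28561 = 37289404.80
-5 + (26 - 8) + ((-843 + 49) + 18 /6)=-778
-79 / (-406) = 79 / 406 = 0.19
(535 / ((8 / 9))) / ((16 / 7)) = 33705 / 128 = 263.32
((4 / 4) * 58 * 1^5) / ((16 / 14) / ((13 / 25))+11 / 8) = 42224 / 2601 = 16.23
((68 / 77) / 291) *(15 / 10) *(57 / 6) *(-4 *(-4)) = 5168 / 7469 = 0.69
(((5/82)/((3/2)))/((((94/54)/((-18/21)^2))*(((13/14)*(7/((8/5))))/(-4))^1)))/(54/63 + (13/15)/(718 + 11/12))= -447223680/22723987559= -0.02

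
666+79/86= 57355/86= 666.92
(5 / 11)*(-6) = -30 / 11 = -2.73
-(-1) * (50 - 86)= -36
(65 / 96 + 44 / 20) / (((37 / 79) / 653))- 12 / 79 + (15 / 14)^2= 275844893657 / 68748960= 4012.35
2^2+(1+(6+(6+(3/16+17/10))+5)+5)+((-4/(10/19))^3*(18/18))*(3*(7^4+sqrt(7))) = -6323830481/2000 - 164616*sqrt(7)/125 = -3165399.50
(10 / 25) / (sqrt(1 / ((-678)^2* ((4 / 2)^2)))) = 2712 / 5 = 542.40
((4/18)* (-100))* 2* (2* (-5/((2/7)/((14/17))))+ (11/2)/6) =569300/459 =1240.31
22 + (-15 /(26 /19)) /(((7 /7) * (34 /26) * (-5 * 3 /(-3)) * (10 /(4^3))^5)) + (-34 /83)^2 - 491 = -6759542066493 /365978125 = -18469.80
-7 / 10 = -0.70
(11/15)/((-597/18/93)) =-2046/995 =-2.06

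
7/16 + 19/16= 13/8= 1.62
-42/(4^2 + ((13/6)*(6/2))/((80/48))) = -420/199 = -2.11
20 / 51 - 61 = -3091 / 51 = -60.61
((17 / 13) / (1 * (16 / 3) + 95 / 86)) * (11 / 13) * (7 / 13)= 30702 / 331747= 0.09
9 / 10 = 0.90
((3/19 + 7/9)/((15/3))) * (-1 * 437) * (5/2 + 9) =-8464/9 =-940.44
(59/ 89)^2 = 3481/ 7921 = 0.44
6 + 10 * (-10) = -94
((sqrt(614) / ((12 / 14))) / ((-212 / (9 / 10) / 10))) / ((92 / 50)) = -525*sqrt(614) / 19504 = -0.67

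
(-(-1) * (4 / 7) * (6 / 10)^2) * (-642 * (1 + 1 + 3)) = -23112 / 35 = -660.34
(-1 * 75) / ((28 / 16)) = -300 / 7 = -42.86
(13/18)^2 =169/324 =0.52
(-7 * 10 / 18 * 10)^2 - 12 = 121528 / 81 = 1500.35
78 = 78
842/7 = 120.29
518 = 518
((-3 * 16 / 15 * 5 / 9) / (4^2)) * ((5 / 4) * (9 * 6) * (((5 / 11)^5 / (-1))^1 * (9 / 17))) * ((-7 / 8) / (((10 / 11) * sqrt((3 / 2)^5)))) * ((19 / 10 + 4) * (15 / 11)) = -3871875 * sqrt(6) / 43805872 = -0.22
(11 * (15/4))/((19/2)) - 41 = -1393/38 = -36.66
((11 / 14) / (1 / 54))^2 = 88209 / 49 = 1800.18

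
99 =99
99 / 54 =11 / 6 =1.83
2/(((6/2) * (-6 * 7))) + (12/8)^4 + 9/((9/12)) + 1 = 18191/1008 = 18.05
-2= -2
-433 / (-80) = 433 / 80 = 5.41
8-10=-2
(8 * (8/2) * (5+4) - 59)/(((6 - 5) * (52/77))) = 17633/52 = 339.10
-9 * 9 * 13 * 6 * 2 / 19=-665.05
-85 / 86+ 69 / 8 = 2627 / 344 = 7.64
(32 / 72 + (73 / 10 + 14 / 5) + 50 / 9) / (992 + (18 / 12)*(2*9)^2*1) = 161 / 14780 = 0.01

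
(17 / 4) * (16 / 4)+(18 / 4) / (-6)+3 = 77 / 4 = 19.25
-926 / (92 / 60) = -13890 / 23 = -603.91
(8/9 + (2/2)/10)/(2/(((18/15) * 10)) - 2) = -89/165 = -0.54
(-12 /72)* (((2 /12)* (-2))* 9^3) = 81 /2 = 40.50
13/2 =6.50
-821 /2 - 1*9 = -839 /2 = -419.50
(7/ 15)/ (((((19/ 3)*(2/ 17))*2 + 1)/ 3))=357/ 635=0.56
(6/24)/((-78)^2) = 1/24336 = 0.00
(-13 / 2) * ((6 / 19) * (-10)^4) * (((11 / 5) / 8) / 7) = -107250 / 133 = -806.39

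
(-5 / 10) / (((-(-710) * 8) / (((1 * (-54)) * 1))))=27 / 5680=0.00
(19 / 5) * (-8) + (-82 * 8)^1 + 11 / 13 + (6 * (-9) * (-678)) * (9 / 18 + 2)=5904889 / 65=90844.45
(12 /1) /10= 6 /5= 1.20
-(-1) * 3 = 3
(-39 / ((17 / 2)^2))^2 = 24336 / 83521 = 0.29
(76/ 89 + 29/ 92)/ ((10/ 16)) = 19146/ 10235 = 1.87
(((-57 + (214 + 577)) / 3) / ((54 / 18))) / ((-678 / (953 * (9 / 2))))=-349751 / 678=-515.86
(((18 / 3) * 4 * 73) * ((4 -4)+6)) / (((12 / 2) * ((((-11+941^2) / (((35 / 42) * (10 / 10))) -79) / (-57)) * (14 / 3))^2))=0.00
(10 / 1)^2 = 100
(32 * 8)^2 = 65536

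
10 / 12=5 / 6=0.83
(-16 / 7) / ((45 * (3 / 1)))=-16 / 945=-0.02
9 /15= 0.60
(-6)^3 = -216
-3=-3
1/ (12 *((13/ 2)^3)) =2/ 6591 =0.00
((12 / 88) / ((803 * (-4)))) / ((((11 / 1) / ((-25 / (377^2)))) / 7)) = 525 / 110477440216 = 0.00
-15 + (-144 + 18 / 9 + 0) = -157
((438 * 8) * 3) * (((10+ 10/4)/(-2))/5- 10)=-118260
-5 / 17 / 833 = -5 / 14161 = -0.00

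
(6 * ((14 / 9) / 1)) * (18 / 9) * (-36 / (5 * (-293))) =672 / 1465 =0.46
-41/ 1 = -41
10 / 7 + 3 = 31 / 7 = 4.43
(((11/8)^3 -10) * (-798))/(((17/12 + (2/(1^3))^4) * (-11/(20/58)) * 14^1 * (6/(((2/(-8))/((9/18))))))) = 56835/898304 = 0.06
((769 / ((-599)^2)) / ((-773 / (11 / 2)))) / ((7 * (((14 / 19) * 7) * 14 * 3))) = -160721 / 15982199240952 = -0.00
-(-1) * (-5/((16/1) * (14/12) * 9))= -5/168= -0.03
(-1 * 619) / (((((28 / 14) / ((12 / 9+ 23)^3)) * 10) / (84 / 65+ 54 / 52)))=-24320953823 / 23400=-1039357.00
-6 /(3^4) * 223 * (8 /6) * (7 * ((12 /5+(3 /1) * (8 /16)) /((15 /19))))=-1542268 /2025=-761.61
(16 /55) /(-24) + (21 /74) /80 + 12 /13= 464509 /507936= 0.91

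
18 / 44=9 / 22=0.41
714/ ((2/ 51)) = 18207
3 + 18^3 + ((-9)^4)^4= 1853020188857676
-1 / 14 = -0.07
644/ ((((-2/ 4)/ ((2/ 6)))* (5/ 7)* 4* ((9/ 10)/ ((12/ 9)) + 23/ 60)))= -18032/ 127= -141.98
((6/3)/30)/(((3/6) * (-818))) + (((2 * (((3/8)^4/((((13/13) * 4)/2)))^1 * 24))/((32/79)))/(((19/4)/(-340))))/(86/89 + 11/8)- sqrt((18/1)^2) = -1338660422239/24872173440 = -53.82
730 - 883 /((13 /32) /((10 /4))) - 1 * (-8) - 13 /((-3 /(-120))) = -67806 /13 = -5215.85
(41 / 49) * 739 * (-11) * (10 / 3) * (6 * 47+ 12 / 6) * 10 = -9465407600 / 147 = -64390527.89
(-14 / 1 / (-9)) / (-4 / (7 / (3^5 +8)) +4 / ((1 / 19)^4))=49 / 16415928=0.00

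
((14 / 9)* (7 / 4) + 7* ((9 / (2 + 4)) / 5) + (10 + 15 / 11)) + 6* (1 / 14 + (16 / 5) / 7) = 67073 / 3465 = 19.36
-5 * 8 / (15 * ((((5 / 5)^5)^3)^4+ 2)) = -8 / 9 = -0.89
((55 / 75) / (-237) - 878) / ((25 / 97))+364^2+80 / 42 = 80310895621 / 622125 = 129091.25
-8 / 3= -2.67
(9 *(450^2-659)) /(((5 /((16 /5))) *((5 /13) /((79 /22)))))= 14924930904 /1375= 10854495.20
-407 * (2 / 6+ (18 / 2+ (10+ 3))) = -27269 / 3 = -9089.67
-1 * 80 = -80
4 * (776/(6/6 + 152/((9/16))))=27936/2441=11.44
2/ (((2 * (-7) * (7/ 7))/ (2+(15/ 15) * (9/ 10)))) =-29/ 70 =-0.41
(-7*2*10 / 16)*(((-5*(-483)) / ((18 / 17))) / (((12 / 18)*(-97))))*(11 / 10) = 339.48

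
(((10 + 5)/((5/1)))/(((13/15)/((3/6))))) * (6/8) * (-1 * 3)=-405/104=-3.89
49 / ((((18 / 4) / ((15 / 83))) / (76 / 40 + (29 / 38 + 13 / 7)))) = 14028 / 1577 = 8.90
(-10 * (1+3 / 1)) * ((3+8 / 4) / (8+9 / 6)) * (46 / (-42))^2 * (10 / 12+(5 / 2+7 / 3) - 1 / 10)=-3533720 / 25137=-140.58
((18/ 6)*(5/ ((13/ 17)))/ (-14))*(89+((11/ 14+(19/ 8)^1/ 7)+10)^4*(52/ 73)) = -29955289365/ 1943552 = -15412.65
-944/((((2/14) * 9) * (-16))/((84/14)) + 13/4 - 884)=26432/24757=1.07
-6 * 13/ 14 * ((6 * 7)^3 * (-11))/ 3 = 1513512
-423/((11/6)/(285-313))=71064/11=6460.36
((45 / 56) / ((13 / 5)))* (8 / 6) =75 / 182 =0.41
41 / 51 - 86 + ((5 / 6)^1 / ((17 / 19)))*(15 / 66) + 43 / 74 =-7007839 / 83028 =-84.40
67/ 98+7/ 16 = 879/ 784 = 1.12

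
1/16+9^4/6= 17497/16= 1093.56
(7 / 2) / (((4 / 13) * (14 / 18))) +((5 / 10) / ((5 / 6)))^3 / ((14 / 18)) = 104319 / 7000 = 14.90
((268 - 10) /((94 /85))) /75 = 731 /235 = 3.11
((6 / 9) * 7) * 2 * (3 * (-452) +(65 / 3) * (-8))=-128464 / 9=-14273.78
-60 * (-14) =840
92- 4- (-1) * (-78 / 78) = 87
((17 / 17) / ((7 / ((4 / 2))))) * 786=1572 / 7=224.57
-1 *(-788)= 788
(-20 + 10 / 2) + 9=-6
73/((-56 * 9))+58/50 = 12791/12600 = 1.02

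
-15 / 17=-0.88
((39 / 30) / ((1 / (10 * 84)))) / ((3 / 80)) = 29120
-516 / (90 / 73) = -6278 / 15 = -418.53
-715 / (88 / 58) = -1885 / 4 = -471.25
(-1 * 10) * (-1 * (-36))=-360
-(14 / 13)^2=-196 / 169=-1.16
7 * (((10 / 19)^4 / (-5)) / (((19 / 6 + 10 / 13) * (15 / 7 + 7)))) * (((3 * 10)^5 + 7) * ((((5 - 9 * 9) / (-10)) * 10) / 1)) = -11609328344250 / 2105713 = -5513252.92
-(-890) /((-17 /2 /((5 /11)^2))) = -44500 /2057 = -21.63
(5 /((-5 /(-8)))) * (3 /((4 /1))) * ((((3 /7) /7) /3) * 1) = 6 /49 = 0.12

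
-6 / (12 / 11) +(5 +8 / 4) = 3 / 2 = 1.50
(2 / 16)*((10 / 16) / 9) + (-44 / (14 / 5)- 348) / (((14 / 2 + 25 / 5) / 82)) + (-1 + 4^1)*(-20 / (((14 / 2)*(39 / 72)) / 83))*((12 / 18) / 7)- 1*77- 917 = -1322519119 / 366912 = -3604.46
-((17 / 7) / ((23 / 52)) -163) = 25359 / 161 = 157.51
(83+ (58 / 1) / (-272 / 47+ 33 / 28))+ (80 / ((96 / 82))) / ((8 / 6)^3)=38522213 / 388160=99.24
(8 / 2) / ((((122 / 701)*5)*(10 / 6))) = 4206 / 1525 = 2.76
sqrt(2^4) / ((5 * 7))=4 / 35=0.11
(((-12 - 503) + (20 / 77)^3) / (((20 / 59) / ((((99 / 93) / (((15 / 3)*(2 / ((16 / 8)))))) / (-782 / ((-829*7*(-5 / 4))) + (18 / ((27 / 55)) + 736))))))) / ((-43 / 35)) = 103493643992505 / 303702913642744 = 0.34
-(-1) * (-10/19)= -10/19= -0.53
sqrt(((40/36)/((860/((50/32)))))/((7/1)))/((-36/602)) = -5 * sqrt(602)/432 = -0.28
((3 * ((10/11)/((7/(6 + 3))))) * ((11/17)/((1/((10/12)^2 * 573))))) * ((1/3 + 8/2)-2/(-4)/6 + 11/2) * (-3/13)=-214875/104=-2066.11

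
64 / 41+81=3385 / 41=82.56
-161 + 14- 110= -257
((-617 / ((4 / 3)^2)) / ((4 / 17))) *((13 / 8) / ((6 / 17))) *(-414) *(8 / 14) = 1439520849 / 896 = 1606608.09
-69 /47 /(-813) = 23 /12737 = 0.00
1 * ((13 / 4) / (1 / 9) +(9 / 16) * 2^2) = 63 / 2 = 31.50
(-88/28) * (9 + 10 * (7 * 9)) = -14058/7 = -2008.29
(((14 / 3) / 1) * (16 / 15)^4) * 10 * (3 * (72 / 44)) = 3670016 / 12375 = 296.57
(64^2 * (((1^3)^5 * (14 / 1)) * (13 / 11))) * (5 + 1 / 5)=19382272 / 55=352404.95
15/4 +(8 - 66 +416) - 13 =1395/4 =348.75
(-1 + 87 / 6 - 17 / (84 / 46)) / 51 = 88 / 1071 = 0.08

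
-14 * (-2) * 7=196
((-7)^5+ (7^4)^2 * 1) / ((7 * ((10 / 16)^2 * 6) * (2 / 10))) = 8758848 / 5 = 1751769.60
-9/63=-1/7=-0.14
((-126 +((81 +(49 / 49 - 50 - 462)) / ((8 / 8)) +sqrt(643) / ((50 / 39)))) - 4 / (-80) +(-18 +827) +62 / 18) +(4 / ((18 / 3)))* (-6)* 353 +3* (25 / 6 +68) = -169021 / 180 +39* sqrt(643) / 50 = -919.23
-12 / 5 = -2.40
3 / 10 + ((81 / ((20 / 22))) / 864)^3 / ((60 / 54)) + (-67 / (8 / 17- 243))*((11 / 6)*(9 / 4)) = 1946204426259 / 1351024640000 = 1.44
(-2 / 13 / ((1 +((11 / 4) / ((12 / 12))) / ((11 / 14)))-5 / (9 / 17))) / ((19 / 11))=396 / 21983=0.02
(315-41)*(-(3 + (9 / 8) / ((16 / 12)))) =-16851 / 16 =-1053.19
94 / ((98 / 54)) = 2538 / 49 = 51.80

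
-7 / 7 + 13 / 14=-0.07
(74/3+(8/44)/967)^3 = 487711019368681984/32495351711031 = 15008.64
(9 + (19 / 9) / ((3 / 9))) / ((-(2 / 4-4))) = 92 / 21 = 4.38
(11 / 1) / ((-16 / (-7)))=4.81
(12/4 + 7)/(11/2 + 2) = 4/3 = 1.33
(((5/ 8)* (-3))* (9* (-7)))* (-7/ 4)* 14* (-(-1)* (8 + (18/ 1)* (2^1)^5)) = -3380265/ 2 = -1690132.50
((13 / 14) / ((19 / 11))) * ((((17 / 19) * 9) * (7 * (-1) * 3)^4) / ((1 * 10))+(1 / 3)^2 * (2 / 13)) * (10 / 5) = 38295452371 / 227430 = 168383.47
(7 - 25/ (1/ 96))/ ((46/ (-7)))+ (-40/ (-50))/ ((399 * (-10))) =167091133/ 458850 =364.15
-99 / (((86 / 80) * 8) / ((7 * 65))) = -225225 / 43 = -5237.79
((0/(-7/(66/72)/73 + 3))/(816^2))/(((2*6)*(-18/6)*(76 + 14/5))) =0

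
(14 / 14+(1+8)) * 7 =70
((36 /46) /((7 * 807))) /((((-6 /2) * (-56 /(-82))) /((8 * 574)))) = -13448 /43309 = -0.31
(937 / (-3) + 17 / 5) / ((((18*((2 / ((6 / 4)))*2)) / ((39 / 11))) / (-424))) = 9675.23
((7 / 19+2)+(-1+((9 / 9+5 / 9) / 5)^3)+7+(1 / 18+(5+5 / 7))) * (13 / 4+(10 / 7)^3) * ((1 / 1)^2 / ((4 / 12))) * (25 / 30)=2905080959561 / 13302500400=218.39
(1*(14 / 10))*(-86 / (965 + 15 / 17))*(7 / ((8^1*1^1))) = -35819 / 328400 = -0.11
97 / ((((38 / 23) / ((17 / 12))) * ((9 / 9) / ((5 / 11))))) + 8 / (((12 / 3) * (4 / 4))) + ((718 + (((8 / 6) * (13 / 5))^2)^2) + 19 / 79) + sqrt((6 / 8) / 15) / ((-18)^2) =sqrt(5) / 3240 + 6034799748583 / 6686955000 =902.47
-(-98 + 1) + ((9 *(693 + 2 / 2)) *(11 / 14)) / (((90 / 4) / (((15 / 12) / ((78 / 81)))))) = 138367 / 364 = 380.13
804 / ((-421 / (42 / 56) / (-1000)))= 603000 / 421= 1432.30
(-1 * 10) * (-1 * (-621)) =-6210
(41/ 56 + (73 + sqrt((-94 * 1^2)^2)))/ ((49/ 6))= 28179/ 1372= 20.54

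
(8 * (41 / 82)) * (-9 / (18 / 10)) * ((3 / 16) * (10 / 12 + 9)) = -295 / 8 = -36.88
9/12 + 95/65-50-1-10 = -58.79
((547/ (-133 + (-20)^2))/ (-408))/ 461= -547/ 50219496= -0.00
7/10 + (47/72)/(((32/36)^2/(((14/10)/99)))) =20041/28160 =0.71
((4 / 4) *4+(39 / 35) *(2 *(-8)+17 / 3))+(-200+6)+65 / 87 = -611336 / 3045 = -200.77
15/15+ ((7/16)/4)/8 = 519/512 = 1.01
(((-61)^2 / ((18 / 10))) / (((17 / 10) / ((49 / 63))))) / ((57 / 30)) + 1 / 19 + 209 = 18492944 / 26163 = 706.84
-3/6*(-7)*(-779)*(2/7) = -779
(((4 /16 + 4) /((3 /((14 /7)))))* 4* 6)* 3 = 204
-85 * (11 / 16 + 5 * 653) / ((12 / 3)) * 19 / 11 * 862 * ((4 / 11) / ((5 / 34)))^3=-571796043339504 / 366025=-1562177565.30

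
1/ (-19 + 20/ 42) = -21/ 389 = -0.05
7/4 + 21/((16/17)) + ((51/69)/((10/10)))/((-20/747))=-6521/1840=-3.54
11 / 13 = 0.85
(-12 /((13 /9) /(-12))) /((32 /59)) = 4779 /26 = 183.81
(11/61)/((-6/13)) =-143/366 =-0.39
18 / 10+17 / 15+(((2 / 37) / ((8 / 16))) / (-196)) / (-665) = 10609679 / 3616935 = 2.93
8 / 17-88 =-1488 / 17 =-87.53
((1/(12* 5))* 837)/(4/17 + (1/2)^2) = 1581/55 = 28.75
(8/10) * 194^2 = 150544/5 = 30108.80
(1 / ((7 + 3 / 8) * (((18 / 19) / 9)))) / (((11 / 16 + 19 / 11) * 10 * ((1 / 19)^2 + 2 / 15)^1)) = 658464 / 1680025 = 0.39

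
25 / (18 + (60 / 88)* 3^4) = 0.34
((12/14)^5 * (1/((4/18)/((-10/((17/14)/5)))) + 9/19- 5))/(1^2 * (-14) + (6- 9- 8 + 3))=238381056/59715271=3.99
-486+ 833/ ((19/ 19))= 347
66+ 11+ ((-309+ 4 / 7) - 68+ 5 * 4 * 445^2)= 3960200.57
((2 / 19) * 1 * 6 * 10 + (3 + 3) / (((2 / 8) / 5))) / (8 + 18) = 1200 / 247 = 4.86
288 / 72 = 4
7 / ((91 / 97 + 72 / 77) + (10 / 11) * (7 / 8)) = 209132 / 79729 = 2.62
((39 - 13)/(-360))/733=-13/131940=-0.00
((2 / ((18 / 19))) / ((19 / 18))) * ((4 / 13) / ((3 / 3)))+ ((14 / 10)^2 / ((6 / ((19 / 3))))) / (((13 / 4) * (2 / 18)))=6.34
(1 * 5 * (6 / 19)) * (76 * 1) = 120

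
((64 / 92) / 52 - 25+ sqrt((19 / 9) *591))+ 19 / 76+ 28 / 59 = 11.06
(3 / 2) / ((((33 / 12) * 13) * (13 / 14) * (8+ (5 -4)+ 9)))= 14 / 5577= 0.00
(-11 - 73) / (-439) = 84 / 439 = 0.19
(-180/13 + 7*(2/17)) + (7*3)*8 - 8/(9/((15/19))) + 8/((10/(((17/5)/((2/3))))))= 49870144/314925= 158.36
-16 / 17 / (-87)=16 / 1479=0.01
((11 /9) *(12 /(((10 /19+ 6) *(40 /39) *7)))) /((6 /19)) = 51623 /52080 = 0.99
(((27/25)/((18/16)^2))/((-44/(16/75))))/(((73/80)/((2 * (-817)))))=6692864/903375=7.41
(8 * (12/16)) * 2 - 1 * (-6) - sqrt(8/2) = 16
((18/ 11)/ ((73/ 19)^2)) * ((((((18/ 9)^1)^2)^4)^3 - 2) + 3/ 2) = 109018346319/ 58619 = 1859778.34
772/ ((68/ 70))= 13510/ 17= 794.71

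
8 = 8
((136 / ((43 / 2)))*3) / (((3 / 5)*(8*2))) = 85 / 43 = 1.98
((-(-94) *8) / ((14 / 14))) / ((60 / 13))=2444 / 15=162.93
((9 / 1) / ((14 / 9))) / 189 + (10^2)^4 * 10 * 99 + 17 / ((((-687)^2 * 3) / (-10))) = 13737129714004231061 / 138758886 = 99000000000.03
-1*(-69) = 69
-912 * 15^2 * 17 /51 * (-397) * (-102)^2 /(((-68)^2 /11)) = 672081300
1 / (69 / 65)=65 / 69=0.94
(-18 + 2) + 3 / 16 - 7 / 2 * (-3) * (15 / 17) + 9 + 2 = 1211 / 272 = 4.45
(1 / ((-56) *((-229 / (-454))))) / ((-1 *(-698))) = -227 / 4475576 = -0.00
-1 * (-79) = 79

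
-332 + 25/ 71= -23547/ 71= -331.65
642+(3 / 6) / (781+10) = 1015645 / 1582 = 642.00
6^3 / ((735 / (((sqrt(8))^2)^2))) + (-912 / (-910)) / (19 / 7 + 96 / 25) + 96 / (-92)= 1505498544 / 84023485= 17.92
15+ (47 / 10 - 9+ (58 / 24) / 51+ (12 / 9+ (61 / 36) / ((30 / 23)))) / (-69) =19032347 / 1266840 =15.02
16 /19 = 0.84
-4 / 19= -0.21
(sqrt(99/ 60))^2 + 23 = 493/ 20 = 24.65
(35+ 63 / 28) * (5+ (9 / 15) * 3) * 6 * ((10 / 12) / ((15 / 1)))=2533 / 30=84.43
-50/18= -25/9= -2.78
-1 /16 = -0.06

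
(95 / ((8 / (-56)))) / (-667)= 665 / 667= 1.00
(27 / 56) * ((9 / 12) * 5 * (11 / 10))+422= 189947 / 448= 423.99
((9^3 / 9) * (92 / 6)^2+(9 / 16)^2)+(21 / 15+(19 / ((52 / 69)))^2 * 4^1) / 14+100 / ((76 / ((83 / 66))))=18255304435793 / 949428480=19227.68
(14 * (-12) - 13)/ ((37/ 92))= -16652/ 37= -450.05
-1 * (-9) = 9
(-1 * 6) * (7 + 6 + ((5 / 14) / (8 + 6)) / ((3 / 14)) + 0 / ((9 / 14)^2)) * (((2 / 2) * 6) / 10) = -1653 / 35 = -47.23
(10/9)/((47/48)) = 160/141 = 1.13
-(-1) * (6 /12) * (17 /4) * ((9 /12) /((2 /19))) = 969 /64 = 15.14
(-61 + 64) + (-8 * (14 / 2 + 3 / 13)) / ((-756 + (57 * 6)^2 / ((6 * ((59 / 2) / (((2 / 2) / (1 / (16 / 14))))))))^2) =-7760864 / 85293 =-90.99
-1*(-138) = 138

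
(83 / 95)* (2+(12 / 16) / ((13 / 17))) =2573 / 988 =2.60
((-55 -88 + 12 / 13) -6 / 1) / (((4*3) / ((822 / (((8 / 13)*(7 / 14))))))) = -263725 / 8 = -32965.62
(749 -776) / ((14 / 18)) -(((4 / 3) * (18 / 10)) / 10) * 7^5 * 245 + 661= -34566886 / 35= -987625.31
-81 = -81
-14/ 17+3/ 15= -53/ 85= -0.62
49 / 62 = 0.79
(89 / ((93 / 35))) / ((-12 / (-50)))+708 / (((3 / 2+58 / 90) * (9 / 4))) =30832435 / 107694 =286.30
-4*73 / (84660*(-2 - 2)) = 73 / 84660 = 0.00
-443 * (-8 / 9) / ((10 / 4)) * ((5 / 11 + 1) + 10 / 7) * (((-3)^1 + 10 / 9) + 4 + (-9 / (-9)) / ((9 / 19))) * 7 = 19931456 / 1485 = 13421.86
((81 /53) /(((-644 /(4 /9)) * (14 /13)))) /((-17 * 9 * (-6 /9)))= -39 /4061708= -0.00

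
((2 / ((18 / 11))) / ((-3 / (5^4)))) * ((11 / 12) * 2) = -75625 / 162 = -466.82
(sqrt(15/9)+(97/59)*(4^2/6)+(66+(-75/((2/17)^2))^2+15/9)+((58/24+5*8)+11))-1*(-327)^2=sqrt(15)/3+82853128021/2832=29256049.32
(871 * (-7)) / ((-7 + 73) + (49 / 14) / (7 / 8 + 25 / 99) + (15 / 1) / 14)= -76224694 / 877335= -86.88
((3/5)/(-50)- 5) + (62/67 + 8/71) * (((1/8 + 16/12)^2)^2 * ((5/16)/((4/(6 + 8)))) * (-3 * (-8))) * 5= 26796210806981/43840512000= 611.22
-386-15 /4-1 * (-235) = -154.75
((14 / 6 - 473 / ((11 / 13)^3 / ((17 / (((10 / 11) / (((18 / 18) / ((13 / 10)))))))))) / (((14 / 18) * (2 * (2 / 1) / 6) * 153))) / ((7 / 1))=-185270 / 9163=-20.22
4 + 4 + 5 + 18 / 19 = 13.95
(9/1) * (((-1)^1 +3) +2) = 36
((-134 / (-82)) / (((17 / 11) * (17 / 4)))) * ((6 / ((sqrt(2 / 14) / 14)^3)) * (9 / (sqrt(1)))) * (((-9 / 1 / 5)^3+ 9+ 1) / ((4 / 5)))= 3557201.20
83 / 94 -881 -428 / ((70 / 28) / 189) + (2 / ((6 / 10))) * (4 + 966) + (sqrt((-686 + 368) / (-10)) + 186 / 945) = -177680057 / 5922 + sqrt(795) / 5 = -29997.75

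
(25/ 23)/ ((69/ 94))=2350/ 1587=1.48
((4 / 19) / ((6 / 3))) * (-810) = -1620 / 19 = -85.26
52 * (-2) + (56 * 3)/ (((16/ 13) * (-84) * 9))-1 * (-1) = -7429/ 72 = -103.18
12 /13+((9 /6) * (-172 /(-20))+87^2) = 985767 /130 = 7582.82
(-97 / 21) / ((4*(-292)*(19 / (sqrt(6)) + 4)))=0.00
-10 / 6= -5 / 3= -1.67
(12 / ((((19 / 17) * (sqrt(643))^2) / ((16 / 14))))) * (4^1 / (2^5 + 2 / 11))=11968 / 5045621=0.00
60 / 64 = 15 / 16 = 0.94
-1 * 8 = -8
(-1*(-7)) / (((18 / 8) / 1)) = 28 / 9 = 3.11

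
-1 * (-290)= 290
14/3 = 4.67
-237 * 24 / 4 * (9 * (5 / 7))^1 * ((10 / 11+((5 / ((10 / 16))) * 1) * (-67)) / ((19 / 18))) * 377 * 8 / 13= 1572870104640 / 1463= 1075099182.94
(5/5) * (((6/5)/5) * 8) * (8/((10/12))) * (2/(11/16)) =73728/1375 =53.62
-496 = -496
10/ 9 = 1.11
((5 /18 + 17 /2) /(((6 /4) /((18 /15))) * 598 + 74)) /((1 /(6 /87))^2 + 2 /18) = 632 /12442439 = 0.00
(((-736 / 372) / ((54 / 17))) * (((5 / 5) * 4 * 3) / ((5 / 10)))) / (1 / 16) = -200192 / 837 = -239.18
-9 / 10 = -0.90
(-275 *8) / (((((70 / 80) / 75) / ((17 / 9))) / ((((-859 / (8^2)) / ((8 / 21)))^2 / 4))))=-1811036679375 / 16384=-110536906.70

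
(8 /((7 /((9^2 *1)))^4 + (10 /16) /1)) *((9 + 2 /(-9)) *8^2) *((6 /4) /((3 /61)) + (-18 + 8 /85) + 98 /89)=160347880771909632 /1628387530345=98470.34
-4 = -4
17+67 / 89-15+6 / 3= 423 / 89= 4.75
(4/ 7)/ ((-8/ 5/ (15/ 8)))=-75/ 112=-0.67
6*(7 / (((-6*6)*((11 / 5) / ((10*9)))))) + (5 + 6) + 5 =-349 / 11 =-31.73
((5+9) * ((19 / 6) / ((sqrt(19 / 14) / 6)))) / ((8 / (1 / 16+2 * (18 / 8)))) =511 * sqrt(266) / 64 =130.22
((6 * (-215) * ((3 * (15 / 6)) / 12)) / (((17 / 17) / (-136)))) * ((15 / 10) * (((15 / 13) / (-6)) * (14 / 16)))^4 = 6664013015625 / 14974189568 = 445.03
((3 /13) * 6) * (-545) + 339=-5403 /13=-415.62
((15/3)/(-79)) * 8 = -40/79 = -0.51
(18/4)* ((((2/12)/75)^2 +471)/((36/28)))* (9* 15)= 667642507/3000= 222547.50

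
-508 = -508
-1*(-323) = 323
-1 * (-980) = 980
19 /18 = 1.06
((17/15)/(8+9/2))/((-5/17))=-578/1875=-0.31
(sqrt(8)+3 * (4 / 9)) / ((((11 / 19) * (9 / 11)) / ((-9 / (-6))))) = 38 / 9+19 * sqrt(2) / 3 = 13.18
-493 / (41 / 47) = -23171 / 41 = -565.15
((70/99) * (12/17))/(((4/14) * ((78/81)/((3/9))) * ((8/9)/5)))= 33075/9724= 3.40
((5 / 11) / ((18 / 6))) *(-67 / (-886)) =335 / 29238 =0.01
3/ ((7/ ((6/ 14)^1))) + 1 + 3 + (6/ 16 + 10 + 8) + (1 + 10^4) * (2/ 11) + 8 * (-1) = 7903561/ 4312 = 1832.92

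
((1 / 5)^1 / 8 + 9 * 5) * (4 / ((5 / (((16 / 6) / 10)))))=9.61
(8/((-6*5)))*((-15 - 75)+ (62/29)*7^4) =-585008/435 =-1344.85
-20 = -20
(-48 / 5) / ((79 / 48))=-2304 / 395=-5.83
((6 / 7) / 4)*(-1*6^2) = -54 / 7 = -7.71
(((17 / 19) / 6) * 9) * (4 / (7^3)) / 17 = 6 / 6517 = 0.00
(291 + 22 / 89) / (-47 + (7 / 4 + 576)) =0.55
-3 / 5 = -0.60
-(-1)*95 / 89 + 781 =69604 / 89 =782.07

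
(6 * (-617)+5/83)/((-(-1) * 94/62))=-9525091/3901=-2441.70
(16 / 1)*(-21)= -336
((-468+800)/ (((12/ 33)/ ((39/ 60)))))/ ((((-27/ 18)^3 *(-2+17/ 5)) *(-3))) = 23738/ 567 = 41.87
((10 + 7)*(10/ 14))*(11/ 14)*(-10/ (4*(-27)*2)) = 4675/ 10584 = 0.44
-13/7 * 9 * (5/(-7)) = 585/49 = 11.94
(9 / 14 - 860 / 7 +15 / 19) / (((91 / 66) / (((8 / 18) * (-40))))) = 56846240 / 36309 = 1565.62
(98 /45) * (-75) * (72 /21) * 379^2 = -80438960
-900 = -900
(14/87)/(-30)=-0.01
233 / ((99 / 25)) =5825 / 99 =58.84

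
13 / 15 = 0.87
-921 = -921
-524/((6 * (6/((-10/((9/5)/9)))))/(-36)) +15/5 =-26197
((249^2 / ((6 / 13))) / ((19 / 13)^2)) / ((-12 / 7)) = -105945931 / 2888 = -36684.88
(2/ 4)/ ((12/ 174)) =29/ 4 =7.25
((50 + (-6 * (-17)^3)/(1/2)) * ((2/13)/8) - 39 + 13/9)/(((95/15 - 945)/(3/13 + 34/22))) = -32605853/15704832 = -2.08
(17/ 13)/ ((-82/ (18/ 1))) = -153/ 533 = -0.29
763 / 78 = 9.78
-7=-7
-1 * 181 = -181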